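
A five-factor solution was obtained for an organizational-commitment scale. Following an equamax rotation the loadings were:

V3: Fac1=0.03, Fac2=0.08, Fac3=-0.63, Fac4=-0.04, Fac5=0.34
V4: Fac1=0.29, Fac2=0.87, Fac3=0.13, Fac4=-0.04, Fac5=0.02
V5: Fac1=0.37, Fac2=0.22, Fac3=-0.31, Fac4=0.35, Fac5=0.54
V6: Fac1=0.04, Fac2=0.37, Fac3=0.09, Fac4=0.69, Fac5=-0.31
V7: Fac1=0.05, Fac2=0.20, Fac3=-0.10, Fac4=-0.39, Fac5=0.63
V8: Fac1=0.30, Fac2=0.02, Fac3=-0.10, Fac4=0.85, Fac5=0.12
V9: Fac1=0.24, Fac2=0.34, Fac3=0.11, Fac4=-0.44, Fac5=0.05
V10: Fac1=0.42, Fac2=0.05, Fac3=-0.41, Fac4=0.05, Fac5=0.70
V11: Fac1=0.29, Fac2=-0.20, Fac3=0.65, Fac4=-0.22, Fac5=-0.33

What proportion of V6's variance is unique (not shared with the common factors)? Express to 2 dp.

0.28

h² = 0.04² + 0.37² + 0.09² + 0.69² + (-0.31)² = 0.0016 + 0.1369 + 0.0081 + 0.4761 + 0.0961 = 0.7188
Uniqueness u² = 1 − h² = 1 − 0.7188 = 0.2812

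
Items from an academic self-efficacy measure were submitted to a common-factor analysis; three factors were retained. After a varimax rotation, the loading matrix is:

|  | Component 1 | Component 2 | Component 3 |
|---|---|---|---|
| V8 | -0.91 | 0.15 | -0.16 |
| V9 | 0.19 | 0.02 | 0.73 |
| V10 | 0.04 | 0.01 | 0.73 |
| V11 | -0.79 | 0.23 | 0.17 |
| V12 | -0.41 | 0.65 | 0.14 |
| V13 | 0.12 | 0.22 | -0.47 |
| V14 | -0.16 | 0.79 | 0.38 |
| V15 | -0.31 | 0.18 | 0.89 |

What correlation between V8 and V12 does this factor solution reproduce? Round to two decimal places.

0.45

r̂ = Σ λ_i·λ_j across factors = (-0.91)(-0.41) + (0.15)(0.65) + (-0.16)(0.14)
  = +0.3731 +0.0975 -0.0224 = 0.4482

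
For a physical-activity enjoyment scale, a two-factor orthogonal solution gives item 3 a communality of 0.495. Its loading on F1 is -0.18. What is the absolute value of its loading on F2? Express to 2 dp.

Under orthogonal rotation h² = Σλ², so λ_F2² = h² − (0.0324) = 0.495 − 0.0324 = 0.4626.
|λ| = √0.4626 = 0.6801.

0.68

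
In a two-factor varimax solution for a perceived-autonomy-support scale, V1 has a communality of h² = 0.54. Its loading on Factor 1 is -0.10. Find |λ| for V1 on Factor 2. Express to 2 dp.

Under orthogonal rotation h² = Σλ², so λ_Factor 2² = h² − (0.0100) = 0.54 − 0.0100 = 0.5300.
|λ| = √0.5300 = 0.7280.

0.73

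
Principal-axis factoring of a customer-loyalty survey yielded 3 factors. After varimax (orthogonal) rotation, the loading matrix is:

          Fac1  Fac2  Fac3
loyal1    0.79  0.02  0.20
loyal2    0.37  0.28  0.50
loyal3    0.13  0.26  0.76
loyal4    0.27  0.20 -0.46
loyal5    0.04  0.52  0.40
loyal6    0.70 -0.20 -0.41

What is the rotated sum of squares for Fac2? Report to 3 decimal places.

SS loadings for Fac2 = 0.02² + 0.28² + 0.26² + 0.20² + 0.52² + (-0.20)² = 0.0004 + 0.0784 + 0.0676 + 0.0400 + 0.2704 + 0.0400 = 0.4968

0.497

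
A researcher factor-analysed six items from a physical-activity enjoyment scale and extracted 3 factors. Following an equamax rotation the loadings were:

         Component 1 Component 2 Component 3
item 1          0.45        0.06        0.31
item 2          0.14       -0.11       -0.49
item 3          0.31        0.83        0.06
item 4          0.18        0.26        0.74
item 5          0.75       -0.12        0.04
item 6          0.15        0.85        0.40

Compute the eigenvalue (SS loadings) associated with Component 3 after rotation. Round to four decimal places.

SS loadings for Component 3 = 0.31² + (-0.49)² + 0.06² + 0.74² + 0.04² + 0.40² = 0.0961 + 0.2401 + 0.0036 + 0.5476 + 0.0016 + 0.1600 = 1.0490

1.0490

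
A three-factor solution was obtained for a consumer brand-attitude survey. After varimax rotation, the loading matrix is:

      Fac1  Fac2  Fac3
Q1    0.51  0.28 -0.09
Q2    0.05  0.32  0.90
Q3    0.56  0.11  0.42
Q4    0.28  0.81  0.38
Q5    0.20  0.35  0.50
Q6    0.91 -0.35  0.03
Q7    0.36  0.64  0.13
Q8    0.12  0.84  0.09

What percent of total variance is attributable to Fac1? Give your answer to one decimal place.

20.8%

SS loadings for Fac1 = 0.51² + 0.05² + 0.56² + 0.28² + 0.20² + 0.91² + 0.36² + 0.12² = 1.6667
With 8 standardized items, total variance = 8. Proportion = 1.6667/8 = 0.2083 → 20.83%.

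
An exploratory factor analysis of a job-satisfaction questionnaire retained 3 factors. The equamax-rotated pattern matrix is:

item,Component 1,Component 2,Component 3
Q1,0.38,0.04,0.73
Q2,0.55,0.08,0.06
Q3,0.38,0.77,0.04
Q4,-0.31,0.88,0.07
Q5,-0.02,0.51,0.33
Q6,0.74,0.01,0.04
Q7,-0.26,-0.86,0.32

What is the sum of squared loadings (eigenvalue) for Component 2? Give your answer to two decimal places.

2.38

SS loadings for Component 2 = 0.04² + 0.08² + 0.77² + 0.88² + 0.51² + 0.01² + (-0.86)² = 0.0016 + 0.0064 + 0.5929 + 0.7744 + 0.2601 + 0.0001 + 0.7396 = 2.3751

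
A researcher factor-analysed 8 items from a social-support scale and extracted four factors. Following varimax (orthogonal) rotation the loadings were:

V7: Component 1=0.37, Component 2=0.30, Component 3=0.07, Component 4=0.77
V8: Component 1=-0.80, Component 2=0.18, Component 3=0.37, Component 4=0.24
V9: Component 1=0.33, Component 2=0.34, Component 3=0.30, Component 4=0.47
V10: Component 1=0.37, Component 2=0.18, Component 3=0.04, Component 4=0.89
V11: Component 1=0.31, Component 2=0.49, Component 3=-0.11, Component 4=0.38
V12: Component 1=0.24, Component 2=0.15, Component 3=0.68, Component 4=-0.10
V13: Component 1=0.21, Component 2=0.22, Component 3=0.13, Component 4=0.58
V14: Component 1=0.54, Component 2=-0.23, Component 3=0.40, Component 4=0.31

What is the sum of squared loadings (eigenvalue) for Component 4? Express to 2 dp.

2.25

SS loadings for Component 4 = 0.77² + 0.24² + 0.47² + 0.89² + 0.38² + (-0.10)² + 0.58² + 0.31² = 0.5929 + 0.0576 + 0.2209 + 0.7921 + 0.1444 + 0.0100 + 0.3364 + 0.0961 = 2.2504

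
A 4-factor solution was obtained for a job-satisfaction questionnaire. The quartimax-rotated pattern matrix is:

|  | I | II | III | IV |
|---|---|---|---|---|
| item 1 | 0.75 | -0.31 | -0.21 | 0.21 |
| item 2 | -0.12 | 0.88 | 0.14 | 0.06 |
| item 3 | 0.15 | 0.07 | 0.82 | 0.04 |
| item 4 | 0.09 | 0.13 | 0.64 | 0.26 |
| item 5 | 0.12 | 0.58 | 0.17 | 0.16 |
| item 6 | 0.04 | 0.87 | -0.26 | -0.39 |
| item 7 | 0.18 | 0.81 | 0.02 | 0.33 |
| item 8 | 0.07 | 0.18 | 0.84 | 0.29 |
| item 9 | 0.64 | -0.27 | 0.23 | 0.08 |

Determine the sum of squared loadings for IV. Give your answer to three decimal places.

0.494

SS loadings for IV = 0.21² + 0.06² + 0.04² + 0.26² + 0.16² + (-0.39)² + 0.33² + 0.29² + 0.08² = 0.0441 + 0.0036 + 0.0016 + 0.0676 + 0.0256 + 0.1521 + 0.1089 + 0.0841 + 0.0064 = 0.4940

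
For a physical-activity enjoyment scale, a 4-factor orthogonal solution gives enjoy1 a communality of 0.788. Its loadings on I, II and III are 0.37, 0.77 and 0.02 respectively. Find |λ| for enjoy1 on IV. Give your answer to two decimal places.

0.24

Under orthogonal rotation h² = Σλ², so λ_IV² = h² − (0.7302) = 0.788 − 0.7302 = 0.0578.
|λ| = √0.0578 = 0.2404.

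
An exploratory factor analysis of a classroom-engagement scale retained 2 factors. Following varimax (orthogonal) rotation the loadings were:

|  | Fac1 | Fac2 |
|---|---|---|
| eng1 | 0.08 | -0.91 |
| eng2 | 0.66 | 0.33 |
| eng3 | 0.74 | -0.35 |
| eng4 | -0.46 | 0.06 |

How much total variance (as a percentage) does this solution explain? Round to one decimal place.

56.6%

SS loadings by factor: 1.2012, 1.0631; total = 2.2643.
Total variance with 4 standardized items is 4, so the solution explains 2.2643/4 = 0.5661 = 56.61%.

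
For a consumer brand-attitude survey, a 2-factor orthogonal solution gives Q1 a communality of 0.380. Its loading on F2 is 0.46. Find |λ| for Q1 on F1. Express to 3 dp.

Under orthogonal rotation h² = Σλ², so λ_F1² = h² − (0.2116) = 0.380 − 0.2116 = 0.1684.
|λ| = √0.1684 = 0.4104.

0.410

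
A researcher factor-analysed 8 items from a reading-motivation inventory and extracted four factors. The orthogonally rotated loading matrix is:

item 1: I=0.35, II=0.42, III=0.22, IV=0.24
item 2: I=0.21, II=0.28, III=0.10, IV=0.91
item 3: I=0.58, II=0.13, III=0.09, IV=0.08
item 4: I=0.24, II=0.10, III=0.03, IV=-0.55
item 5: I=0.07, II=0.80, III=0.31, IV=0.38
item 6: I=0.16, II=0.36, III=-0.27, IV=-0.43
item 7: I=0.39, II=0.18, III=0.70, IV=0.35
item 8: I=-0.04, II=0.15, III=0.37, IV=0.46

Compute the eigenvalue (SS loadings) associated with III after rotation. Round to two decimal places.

SS loadings for III = 0.22² + 0.10² + 0.09² + 0.03² + 0.31² + (-0.27)² + 0.70² + 0.37² = 0.0484 + 0.0100 + 0.0081 + 0.0009 + 0.0961 + 0.0729 + 0.4900 + 0.1369 = 0.8633

0.86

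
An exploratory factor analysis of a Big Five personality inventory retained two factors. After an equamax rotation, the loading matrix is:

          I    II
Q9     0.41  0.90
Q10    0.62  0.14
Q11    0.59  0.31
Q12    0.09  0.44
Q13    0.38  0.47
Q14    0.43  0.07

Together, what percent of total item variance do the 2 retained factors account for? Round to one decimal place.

43.1%

Communalities: 0.9781, 0.4040, 0.4442, 0.2017, 0.3653, 0.1898; Σh² = 2.5831.
Total variance with 6 standardized items is 6, so the solution explains 2.5831/6 = 0.4305 = 43.05%.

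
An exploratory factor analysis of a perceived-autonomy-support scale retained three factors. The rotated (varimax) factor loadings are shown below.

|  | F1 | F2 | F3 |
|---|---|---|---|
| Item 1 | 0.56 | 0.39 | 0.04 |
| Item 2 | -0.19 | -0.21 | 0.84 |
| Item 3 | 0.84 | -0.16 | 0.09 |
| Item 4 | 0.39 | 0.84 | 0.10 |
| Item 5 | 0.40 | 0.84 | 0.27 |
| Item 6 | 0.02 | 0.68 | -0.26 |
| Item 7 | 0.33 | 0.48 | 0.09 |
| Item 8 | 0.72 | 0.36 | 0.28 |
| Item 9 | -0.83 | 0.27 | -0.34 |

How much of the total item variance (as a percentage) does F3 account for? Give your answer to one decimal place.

11.9%

SS loadings for F3 = 0.04² + 0.84² + 0.09² + 0.10² + 0.27² + (-0.26)² + 0.09² + 0.28² + (-0.34)² = 1.0679
With 9 standardized items, total variance = 9. Proportion = 1.0679/9 = 0.1187 → 11.87%.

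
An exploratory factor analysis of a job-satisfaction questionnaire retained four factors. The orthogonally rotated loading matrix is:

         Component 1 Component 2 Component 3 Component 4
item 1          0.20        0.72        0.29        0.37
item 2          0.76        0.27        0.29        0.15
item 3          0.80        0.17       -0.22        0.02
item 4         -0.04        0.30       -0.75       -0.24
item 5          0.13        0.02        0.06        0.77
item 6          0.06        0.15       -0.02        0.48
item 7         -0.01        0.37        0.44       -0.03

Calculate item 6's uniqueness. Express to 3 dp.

h² = 0.06² + 0.15² + (-0.02)² + 0.48² = 0.0036 + 0.0225 + 0.0004 + 0.2304 = 0.2569
Uniqueness u² = 1 − h² = 1 − 0.2569 = 0.7431

0.743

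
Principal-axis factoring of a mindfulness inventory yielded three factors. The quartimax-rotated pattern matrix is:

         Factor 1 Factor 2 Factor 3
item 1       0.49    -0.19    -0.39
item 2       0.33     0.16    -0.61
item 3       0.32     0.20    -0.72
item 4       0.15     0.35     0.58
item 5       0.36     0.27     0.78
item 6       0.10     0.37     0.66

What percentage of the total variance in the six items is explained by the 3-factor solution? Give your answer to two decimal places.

Communalities: 0.4283, 0.5066, 0.6608, 0.4814, 0.8109, 0.5825; Σh² = 3.4705.
Total variance with 6 standardized items is 6, so the solution explains 3.4705/6 = 0.5784 = 57.84%.

57.84%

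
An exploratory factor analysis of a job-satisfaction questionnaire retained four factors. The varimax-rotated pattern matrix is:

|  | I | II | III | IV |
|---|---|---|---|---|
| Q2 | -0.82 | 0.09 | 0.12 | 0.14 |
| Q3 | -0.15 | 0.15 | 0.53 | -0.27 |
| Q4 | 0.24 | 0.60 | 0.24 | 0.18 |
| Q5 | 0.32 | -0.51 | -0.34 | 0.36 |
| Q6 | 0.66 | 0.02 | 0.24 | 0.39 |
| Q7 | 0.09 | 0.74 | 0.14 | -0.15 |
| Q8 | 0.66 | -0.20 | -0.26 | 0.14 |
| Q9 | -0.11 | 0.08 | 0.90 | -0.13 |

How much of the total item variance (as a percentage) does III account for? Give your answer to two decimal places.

SS loadings for III = 0.12² + 0.53² + 0.24² + (-0.34)² + 0.24² + 0.14² + (-0.26)² + 0.90² = 1.4233
With 8 standardized items, total variance = 8. Proportion = 1.4233/8 = 0.1779 → 17.79%.

17.79%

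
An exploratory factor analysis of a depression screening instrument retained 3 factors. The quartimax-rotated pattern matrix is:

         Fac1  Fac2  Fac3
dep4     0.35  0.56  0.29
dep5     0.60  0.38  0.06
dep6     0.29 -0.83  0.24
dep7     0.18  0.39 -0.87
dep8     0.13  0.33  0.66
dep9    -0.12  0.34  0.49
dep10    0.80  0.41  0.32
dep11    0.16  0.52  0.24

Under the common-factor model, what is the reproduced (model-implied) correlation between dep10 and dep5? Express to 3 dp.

r̂ = Σ λ_i·λ_j across factors = (0.80)(0.60) + (0.41)(0.38) + (0.32)(0.06)
  = +0.4800 +0.1558 +0.0192 = 0.6550

0.655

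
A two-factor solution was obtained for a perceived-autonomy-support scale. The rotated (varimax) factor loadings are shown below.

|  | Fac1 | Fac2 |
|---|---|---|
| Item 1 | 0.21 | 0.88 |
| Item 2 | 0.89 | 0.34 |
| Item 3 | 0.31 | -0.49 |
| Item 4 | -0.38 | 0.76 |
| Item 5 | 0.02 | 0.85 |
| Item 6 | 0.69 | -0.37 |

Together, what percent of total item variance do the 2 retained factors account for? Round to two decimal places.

68.67%

Communalities: 0.8185, 0.9077, 0.3362, 0.7220, 0.7229, 0.6130; Σh² = 4.1203.
Total variance with 6 standardized items is 6, so the solution explains 4.1203/6 = 0.6867 = 68.67%.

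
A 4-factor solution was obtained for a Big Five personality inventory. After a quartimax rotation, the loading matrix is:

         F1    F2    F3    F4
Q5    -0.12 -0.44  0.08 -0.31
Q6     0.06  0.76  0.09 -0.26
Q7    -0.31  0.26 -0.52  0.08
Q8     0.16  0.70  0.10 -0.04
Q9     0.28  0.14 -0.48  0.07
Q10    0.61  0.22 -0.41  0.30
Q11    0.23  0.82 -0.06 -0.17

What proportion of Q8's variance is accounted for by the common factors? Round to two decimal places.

h² = 0.16² + 0.70² + 0.10² + (-0.04)² = 0.0256 + 0.4900 + 0.0100 + 0.0016 = 0.5272

0.53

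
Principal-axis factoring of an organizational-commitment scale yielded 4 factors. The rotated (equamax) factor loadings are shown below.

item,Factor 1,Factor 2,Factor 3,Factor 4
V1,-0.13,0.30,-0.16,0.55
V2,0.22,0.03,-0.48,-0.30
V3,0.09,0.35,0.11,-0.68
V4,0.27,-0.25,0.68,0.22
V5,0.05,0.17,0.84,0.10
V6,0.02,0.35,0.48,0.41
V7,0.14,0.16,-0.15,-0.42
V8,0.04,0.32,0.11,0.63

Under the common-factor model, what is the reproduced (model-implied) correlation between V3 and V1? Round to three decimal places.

-0.298

r̂ = Σ λ_i·λ_j across factors = (0.09)(-0.13) + (0.35)(0.30) + (0.11)(-0.16) + (-0.68)(0.55)
  = -0.0117 +0.1050 -0.0176 -0.3740 = -0.2983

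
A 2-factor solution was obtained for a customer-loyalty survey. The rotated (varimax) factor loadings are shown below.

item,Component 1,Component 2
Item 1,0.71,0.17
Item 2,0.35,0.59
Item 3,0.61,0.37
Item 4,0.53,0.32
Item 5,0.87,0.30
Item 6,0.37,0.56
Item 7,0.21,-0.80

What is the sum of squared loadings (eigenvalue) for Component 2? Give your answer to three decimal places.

SS loadings for Component 2 = 0.17² + 0.59² + 0.37² + 0.32² + 0.30² + 0.56² + (-0.80)² = 0.0289 + 0.3481 + 0.1369 + 0.1024 + 0.0900 + 0.3136 + 0.6400 = 1.6599

1.660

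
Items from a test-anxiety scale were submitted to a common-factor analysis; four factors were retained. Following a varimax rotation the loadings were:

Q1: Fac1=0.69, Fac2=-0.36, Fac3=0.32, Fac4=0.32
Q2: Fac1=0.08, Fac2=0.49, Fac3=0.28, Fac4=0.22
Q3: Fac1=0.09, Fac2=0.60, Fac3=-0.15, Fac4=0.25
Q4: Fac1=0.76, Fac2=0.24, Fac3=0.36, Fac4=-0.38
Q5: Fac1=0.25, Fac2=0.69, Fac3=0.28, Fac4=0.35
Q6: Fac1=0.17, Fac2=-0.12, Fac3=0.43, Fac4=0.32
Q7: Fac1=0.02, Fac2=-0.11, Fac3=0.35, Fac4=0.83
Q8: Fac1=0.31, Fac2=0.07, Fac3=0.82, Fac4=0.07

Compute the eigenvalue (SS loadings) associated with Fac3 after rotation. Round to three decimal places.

1.391

SS loadings for Fac3 = 0.32² + 0.28² + (-0.15)² + 0.36² + 0.28² + 0.43² + 0.35² + 0.82² = 0.1024 + 0.0784 + 0.0225 + 0.1296 + 0.0784 + 0.1849 + 0.1225 + 0.6724 = 1.3911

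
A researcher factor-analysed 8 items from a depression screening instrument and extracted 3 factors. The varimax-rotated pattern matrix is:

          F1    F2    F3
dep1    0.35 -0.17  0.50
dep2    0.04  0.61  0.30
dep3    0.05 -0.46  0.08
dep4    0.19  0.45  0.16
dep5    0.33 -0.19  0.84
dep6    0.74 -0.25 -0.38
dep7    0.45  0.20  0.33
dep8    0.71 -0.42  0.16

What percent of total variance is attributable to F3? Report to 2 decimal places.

SS loadings for F3 = 0.50² + 0.30² + 0.08² + 0.16² + 0.84² + (-0.38)² + 0.33² + 0.16² = 1.3565
With 8 standardized items, total variance = 8. Proportion = 1.3565/8 = 0.1696 → 16.96%.

16.96%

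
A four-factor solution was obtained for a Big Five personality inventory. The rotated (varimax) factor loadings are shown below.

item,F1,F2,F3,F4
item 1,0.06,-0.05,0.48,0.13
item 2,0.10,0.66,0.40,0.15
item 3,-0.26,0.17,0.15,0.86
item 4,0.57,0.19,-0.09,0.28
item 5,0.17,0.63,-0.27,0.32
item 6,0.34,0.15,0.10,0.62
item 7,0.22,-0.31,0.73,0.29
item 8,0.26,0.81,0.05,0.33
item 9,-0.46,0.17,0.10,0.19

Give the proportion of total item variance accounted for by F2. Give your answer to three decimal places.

SS loadings for F2 = (-0.05)² + 0.66² + 0.17² + 0.19² + 0.63² + 0.15² + (-0.31)² + 0.81² + 0.17² = 1.7036
Proportion of variance = 1.7036 / 9 = 0.1893.

0.189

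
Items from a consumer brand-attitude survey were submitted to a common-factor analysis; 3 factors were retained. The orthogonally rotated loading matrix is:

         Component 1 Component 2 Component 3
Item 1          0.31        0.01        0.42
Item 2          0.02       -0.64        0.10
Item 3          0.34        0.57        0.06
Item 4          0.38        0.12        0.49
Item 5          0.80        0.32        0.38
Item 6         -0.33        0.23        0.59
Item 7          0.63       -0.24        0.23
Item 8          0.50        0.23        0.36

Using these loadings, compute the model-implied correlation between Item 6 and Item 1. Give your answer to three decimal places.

0.148

r̂ = Σ λ_i·λ_j across factors = (-0.33)(0.31) + (0.23)(0.01) + (0.59)(0.42)
  = -0.1023 +0.0023 +0.2478 = 0.1478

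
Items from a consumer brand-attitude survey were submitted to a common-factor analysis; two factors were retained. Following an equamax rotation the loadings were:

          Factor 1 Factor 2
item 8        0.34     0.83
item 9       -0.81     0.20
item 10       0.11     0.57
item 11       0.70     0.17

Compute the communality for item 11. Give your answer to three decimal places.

0.519

h² = 0.70² + 0.17² = 0.4900 + 0.0289 = 0.5189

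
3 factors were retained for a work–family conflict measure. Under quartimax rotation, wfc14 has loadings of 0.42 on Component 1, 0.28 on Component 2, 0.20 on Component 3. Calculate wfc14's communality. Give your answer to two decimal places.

h² = 0.42² + 0.28² + 0.20² = 0.1764 + 0.0784 + 0.0400 = 0.2948

0.29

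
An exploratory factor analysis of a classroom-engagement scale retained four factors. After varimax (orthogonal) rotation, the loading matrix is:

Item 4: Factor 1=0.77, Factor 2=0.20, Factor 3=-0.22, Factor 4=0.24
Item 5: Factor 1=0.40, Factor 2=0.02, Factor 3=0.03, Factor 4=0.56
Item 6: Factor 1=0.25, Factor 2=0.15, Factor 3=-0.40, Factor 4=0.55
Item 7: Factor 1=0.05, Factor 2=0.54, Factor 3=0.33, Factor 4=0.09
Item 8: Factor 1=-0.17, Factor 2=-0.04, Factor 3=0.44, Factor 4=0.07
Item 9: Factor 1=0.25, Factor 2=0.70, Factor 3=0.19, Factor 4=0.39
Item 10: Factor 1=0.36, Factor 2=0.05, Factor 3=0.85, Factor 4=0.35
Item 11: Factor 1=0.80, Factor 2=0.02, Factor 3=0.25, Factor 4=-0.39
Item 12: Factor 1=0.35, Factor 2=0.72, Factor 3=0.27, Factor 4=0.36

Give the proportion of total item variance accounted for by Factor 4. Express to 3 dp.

SS loadings for Factor 4 = 0.24² + 0.56² + 0.55² + 0.09² + 0.07² + 0.39² + 0.35² + (-0.39)² + 0.36² = 1.2430
Proportion of variance = 1.2430 / 9 = 0.1381.

0.138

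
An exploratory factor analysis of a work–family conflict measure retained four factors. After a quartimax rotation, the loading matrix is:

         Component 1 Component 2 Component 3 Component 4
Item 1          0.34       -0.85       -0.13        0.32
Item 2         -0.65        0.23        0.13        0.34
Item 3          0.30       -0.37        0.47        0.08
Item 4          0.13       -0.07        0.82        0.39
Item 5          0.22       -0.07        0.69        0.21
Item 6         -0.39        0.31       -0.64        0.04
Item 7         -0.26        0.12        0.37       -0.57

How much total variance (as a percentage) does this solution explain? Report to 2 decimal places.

66.32%

Communalities: 0.9574, 0.6079, 0.4542, 0.8463, 0.5735, 0.6594, 0.5438; Σh² = 4.6425.
Total variance with 7 standardized items is 7, so the solution explains 4.6425/7 = 0.6632 = 66.32%.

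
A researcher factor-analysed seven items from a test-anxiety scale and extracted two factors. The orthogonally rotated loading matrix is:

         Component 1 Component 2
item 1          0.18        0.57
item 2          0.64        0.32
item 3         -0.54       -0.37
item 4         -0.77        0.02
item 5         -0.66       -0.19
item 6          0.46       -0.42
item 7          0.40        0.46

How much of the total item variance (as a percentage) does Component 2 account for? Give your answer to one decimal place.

14.1%

SS loadings for Component 2 = 0.57² + 0.32² + (-0.37)² + 0.02² + (-0.19)² + (-0.42)² + 0.46² = 0.9887
With 7 standardized items, total variance = 7. Proportion = 0.9887/7 = 0.1412 → 14.12%.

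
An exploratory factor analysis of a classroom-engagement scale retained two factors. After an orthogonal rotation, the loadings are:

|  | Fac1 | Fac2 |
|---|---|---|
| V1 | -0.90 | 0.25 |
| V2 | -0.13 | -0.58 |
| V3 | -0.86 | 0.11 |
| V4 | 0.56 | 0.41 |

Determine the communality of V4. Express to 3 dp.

0.482

h² = 0.56² + 0.41² = 0.3136 + 0.1681 = 0.4817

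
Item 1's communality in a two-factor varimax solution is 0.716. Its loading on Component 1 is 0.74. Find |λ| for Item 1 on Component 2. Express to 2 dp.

Under orthogonal rotation h² = Σλ², so λ_Component 2² = h² − (0.5476) = 0.716 − 0.5476 = 0.1684.
|λ| = √0.1684 = 0.4104.

0.41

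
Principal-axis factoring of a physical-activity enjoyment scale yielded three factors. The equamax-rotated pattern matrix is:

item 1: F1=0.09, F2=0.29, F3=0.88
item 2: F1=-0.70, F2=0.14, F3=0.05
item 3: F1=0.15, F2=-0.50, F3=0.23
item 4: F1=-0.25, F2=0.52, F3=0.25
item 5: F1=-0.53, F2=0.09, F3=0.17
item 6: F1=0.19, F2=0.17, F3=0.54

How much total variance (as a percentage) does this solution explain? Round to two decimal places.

SS loadings by factor: 0.9001, 0.6611, 1.2128; total = 2.7740.
Total variance with 6 standardized items is 6, so the solution explains 2.7740/6 = 0.4623 = 46.23%.

46.23%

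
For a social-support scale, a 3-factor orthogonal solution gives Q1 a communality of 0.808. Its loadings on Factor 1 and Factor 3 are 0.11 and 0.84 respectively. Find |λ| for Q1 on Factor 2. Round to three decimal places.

0.300

Under orthogonal rotation h² = Σλ², so λ_Factor 2² = h² − (0.7177) = 0.808 − 0.7177 = 0.0903.
|λ| = √0.0903 = 0.3005.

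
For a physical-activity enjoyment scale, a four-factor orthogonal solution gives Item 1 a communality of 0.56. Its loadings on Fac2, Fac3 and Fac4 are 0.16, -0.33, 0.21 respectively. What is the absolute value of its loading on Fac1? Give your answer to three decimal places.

0.618

Under orthogonal rotation h² = Σλ², so λ_Fac1² = h² − (0.1786) = 0.56 − 0.1786 = 0.3814.
|λ| = √0.3814 = 0.6176.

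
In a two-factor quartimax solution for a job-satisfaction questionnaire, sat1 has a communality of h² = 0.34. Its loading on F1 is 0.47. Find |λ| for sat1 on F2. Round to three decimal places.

Under orthogonal rotation h² = Σλ², so λ_F2² = h² − (0.2209) = 0.34 − 0.2209 = 0.1191.
|λ| = √0.1191 = 0.3451.

0.345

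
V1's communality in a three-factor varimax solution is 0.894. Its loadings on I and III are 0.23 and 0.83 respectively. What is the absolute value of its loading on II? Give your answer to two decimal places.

Under orthogonal rotation h² = Σλ², so λ_II² = h² − (0.7418) = 0.894 − 0.7418 = 0.1522.
|λ| = √0.1522 = 0.3901.

0.39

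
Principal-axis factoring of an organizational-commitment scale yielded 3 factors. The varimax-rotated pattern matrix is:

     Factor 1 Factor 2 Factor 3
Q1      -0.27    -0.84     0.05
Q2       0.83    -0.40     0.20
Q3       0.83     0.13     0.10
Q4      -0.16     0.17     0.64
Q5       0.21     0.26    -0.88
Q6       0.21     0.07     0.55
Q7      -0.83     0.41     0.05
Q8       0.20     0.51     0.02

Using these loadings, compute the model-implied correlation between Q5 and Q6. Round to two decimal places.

r̂ = Σ λ_i·λ_j across factors = (0.21)(0.21) + (0.26)(0.07) + (-0.88)(0.55)
  = +0.0441 +0.0182 -0.4840 = -0.4217

-0.42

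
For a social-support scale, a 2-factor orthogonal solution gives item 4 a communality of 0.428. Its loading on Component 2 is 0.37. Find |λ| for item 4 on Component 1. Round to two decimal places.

Under orthogonal rotation h² = Σλ², so λ_Component 1² = h² − (0.1369) = 0.428 − 0.1369 = 0.2911.
|λ| = √0.2911 = 0.5395.

0.54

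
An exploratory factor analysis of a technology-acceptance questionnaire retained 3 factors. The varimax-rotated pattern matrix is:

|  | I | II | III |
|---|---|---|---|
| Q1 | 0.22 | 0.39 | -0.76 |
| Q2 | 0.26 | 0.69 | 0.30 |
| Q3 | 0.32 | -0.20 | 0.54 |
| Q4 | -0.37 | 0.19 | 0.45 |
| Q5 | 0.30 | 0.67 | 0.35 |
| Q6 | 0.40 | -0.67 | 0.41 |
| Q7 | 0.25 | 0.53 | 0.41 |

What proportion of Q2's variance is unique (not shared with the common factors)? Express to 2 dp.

h² = 0.26² + 0.69² + 0.30² = 0.0676 + 0.4761 + 0.0900 = 0.6337
Uniqueness u² = 1 − h² = 1 − 0.6337 = 0.3663

0.37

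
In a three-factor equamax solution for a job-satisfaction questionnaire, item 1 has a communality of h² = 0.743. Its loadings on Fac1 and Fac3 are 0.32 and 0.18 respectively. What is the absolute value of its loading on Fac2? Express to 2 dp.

0.78

Under orthogonal rotation h² = Σλ², so λ_Fac2² = h² − (0.1348) = 0.743 − 0.1348 = 0.6082.
|λ| = √0.6082 = 0.7799.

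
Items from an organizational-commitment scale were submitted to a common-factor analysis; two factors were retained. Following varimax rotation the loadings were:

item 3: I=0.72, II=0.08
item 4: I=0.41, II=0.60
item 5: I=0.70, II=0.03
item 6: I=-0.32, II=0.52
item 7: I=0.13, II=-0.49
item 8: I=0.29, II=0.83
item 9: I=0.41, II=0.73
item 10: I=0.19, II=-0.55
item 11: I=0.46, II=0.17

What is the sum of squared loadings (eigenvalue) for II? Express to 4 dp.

SS loadings for II = 0.08² + 0.60² + 0.03² + 0.52² + (-0.49)² + 0.83² + 0.73² + (-0.55)² + 0.17² = 0.0064 + 0.3600 + 0.0009 + 0.2704 + 0.2401 + 0.6889 + 0.5329 + 0.3025 + 0.0289 = 2.4310

2.4310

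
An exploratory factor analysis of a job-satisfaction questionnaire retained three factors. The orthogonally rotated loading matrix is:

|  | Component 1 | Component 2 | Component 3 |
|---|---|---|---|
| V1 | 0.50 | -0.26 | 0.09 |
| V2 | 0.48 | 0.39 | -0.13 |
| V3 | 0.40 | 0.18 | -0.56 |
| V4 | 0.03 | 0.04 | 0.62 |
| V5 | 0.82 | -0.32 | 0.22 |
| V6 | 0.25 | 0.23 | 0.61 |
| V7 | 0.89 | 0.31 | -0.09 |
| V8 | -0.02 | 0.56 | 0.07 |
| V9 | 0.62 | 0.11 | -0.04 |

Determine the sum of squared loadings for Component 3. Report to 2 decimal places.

1.16

SS loadings for Component 3 = 0.09² + (-0.13)² + (-0.56)² + 0.62² + 0.22² + 0.61² + (-0.09)² + 0.07² + (-0.04)² = 0.0081 + 0.0169 + 0.3136 + 0.3844 + 0.0484 + 0.3721 + 0.0081 + 0.0049 + 0.0016 = 1.1581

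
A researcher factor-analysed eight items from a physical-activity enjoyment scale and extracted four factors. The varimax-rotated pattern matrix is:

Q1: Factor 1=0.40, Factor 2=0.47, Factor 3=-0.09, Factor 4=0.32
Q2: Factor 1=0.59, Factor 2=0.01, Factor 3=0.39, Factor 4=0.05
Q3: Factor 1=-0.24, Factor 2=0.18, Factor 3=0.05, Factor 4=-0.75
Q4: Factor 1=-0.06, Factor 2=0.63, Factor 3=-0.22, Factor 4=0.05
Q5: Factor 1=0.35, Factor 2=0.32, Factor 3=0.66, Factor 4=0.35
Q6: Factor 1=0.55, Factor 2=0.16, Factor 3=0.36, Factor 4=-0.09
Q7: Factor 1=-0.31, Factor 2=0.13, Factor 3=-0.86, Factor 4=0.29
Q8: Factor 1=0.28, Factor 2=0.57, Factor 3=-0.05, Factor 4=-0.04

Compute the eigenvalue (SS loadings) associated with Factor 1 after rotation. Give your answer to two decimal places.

1.17

SS loadings for Factor 1 = 0.40² + 0.59² + (-0.24)² + (-0.06)² + 0.35² + 0.55² + (-0.31)² + 0.28² = 0.1600 + 0.3481 + 0.0576 + 0.0036 + 0.1225 + 0.3025 + 0.0961 + 0.0784 = 1.1688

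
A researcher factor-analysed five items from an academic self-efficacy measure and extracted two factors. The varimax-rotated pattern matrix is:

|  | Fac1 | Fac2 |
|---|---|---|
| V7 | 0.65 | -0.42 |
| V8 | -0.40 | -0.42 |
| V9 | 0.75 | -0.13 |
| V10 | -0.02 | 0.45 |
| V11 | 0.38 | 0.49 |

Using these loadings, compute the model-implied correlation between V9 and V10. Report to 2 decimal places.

r̂ = Σ λ_i·λ_j across factors = (0.75)(-0.02) + (-0.13)(0.45)
  = -0.0150 -0.0585 = -0.0735

-0.07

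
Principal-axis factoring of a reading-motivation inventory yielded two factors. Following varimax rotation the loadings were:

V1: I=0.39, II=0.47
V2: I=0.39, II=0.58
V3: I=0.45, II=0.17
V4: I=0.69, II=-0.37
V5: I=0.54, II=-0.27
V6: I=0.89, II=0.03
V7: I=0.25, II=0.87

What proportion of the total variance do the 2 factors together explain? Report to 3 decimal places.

0.526

Communalities: 0.3730, 0.4885, 0.2314, 0.6130, 0.3645, 0.7930, 0.8194; Σh² = 3.6828.
Total variance with 7 standardized items is 7, so the solution explains 3.6828/7 = 0.5261.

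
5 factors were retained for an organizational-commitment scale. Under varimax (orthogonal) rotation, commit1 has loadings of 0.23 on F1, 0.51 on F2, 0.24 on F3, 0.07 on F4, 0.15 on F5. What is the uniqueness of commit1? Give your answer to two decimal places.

h² = 0.23² + 0.51² + 0.24² + 0.07² + 0.15² = 0.0529 + 0.2601 + 0.0576 + 0.0049 + 0.0225 = 0.3980
Uniqueness u² = 1 − h² = 1 − 0.3980 = 0.6020

0.60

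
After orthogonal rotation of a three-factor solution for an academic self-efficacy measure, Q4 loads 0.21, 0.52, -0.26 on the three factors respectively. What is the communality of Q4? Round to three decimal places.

h² = 0.21² + 0.52² + (-0.26)² = 0.0441 + 0.2704 + 0.0676 = 0.3821

0.382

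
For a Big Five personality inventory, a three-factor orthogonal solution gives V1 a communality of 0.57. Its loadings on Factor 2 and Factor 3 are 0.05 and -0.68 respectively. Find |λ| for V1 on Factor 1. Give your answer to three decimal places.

Under orthogonal rotation h² = Σλ², so λ_Factor 1² = h² − (0.4649) = 0.57 − 0.4649 = 0.1051.
|λ| = √0.1051 = 0.3242.

0.324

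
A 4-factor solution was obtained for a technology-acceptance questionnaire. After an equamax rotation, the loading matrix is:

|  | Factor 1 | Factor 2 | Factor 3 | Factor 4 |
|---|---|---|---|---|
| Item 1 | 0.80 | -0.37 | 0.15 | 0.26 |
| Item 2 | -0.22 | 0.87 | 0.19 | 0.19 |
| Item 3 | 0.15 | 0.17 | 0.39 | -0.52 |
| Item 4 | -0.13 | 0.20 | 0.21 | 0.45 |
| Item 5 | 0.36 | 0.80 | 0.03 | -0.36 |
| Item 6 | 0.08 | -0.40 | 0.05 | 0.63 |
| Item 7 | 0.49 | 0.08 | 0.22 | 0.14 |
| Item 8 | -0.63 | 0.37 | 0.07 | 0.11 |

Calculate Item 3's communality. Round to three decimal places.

0.474

h² = 0.15² + 0.17² + 0.39² + (-0.52)² = 0.0225 + 0.0289 + 0.1521 + 0.2704 = 0.4739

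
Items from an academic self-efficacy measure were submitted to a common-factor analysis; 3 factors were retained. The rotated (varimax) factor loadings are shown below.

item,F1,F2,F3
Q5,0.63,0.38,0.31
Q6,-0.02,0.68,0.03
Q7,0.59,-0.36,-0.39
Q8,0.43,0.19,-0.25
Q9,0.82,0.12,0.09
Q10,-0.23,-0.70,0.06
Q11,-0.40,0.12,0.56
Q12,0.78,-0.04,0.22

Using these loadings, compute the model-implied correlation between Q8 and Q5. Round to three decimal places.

0.266

r̂ = Σ λ_i·λ_j across factors = (0.43)(0.63) + (0.19)(0.38) + (-0.25)(0.31)
  = +0.2709 +0.0722 -0.0775 = 0.2656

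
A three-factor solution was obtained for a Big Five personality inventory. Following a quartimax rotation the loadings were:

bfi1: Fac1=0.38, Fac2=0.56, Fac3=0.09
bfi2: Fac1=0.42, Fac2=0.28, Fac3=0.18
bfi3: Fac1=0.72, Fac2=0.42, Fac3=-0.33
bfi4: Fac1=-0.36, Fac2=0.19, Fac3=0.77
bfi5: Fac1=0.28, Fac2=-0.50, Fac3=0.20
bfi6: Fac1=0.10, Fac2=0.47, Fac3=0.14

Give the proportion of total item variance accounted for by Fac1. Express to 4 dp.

0.1762

SS loadings for Fac1 = 0.38² + 0.42² + 0.72² + (-0.36)² + 0.28² + 0.10² = 1.0572
Proportion of variance = 1.0572 / 6 = 0.1762.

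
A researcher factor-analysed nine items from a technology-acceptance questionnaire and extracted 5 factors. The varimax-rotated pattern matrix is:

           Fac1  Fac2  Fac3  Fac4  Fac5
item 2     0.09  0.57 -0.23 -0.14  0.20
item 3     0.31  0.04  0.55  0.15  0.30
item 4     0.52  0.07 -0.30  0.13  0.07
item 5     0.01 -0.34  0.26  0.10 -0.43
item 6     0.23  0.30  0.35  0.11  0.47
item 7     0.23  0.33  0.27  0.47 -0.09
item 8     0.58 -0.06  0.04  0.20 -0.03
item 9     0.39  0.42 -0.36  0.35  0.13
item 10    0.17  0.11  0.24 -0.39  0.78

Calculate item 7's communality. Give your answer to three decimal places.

0.464

h² = 0.23² + 0.33² + 0.27² + 0.47² + (-0.09)² = 0.0529 + 0.1089 + 0.0729 + 0.2209 + 0.0081 = 0.4637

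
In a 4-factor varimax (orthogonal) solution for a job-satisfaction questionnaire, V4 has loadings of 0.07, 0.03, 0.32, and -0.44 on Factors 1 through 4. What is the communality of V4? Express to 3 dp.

h² = 0.07² + 0.03² + 0.32² + (-0.44)² = 0.0049 + 0.0009 + 0.1024 + 0.1936 = 0.3018

0.302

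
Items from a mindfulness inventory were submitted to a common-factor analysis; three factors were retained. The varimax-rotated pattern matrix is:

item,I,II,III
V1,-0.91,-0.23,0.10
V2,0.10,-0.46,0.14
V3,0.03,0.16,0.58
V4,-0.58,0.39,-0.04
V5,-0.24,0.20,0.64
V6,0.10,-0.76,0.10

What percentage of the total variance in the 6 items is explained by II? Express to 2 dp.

SS loadings for II = (-0.23)² + (-0.46)² + 0.16² + 0.39² + 0.20² + (-0.76)² = 1.0598
With 6 standardized items, total variance = 6. Proportion = 1.0598/6 = 0.1766 → 17.66%.

17.66%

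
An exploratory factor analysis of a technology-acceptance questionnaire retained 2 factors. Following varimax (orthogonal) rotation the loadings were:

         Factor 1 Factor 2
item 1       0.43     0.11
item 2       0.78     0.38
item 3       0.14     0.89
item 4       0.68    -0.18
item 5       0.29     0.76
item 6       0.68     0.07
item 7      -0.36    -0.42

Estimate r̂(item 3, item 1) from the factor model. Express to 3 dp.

r̂ = Σ λ_i·λ_j across factors = (0.14)(0.43) + (0.89)(0.11)
  = +0.0602 +0.0979 = 0.1581

0.158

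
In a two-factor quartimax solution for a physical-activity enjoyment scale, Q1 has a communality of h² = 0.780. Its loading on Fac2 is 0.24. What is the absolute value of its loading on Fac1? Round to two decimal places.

0.85

Under orthogonal rotation h² = Σλ², so λ_Fac1² = h² − (0.0576) = 0.780 − 0.0576 = 0.7224.
|λ| = √0.7224 = 0.8499.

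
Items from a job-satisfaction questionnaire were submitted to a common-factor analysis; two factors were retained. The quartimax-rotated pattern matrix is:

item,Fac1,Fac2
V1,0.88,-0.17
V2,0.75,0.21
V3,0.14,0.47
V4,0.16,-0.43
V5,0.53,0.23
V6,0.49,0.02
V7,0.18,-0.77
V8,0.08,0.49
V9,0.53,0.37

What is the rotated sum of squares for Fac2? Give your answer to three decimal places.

1.502

SS loadings for Fac2 = (-0.17)² + 0.21² + 0.47² + (-0.43)² + 0.23² + 0.02² + (-0.77)² + 0.49² + 0.37² = 0.0289 + 0.0441 + 0.2209 + 0.1849 + 0.0529 + 0.0004 + 0.5929 + 0.2401 + 0.1369 = 1.5020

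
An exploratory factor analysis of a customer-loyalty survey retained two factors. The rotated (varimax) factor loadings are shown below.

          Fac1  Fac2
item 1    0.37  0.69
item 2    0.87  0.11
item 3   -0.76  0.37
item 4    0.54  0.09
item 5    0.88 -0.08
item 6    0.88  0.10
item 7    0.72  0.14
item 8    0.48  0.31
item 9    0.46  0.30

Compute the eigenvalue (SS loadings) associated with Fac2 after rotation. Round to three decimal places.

SS loadings for Fac2 = 0.69² + 0.11² + 0.37² + 0.09² + (-0.08)² + 0.10² + 0.14² + 0.31² + 0.30² = 0.4761 + 0.0121 + 0.1369 + 0.0081 + 0.0064 + 0.0100 + 0.0196 + 0.0961 + 0.0900 = 0.8553

0.855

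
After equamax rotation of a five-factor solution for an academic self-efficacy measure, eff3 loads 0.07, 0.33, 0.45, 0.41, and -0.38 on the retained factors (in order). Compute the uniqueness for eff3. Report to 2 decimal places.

h² = 0.07² + 0.33² + 0.45² + 0.41² + (-0.38)² = 0.0049 + 0.1089 + 0.2025 + 0.1681 + 0.1444 = 0.6288
Uniqueness u² = 1 − h² = 1 − 0.6288 = 0.3712

0.37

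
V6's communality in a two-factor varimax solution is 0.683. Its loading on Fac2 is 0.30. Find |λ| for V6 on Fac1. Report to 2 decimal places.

0.77

Under orthogonal rotation h² = Σλ², so λ_Fac1² = h² − (0.0900) = 0.683 − 0.0900 = 0.5930.
|λ| = √0.5930 = 0.7701.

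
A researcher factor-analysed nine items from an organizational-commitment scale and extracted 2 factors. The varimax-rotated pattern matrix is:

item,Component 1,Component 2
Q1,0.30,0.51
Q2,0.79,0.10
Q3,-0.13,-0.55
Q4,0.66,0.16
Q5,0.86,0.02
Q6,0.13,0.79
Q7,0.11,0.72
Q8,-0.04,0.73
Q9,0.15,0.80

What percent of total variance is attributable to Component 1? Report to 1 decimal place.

21.8%

SS loadings for Component 1 = 0.30² + 0.79² + (-0.13)² + 0.66² + 0.86² + 0.13² + 0.11² + (-0.04)² + 0.15² = 1.9593
With 9 standardized items, total variance = 9. Proportion = 1.9593/9 = 0.2177 → 21.77%.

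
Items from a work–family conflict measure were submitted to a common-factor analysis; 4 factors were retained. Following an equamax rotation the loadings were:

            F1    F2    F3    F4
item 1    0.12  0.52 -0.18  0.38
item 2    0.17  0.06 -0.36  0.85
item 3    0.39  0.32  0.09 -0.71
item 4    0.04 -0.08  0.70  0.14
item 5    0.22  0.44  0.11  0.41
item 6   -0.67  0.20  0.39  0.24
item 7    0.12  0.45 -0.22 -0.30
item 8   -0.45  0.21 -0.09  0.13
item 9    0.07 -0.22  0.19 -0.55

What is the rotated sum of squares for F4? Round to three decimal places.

SS loadings for F4 = 0.38² + 0.85² + (-0.71)² + 0.14² + 0.41² + 0.24² + (-0.30)² + 0.13² + (-0.55)² = 0.1444 + 0.7225 + 0.5041 + 0.0196 + 0.1681 + 0.0576 + 0.0900 + 0.0169 + 0.3025 = 2.0257

2.026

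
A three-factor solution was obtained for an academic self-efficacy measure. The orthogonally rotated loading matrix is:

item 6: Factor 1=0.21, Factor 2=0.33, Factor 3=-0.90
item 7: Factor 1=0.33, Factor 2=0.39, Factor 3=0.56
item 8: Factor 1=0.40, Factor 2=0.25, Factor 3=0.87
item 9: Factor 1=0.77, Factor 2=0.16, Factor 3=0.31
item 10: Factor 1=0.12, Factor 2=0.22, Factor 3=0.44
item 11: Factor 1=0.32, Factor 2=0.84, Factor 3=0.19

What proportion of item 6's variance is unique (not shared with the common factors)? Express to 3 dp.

0.037

h² = 0.21² + 0.33² + (-0.90)² = 0.0441 + 0.1089 + 0.8100 = 0.9630
Uniqueness u² = 1 − h² = 1 − 0.9630 = 0.0370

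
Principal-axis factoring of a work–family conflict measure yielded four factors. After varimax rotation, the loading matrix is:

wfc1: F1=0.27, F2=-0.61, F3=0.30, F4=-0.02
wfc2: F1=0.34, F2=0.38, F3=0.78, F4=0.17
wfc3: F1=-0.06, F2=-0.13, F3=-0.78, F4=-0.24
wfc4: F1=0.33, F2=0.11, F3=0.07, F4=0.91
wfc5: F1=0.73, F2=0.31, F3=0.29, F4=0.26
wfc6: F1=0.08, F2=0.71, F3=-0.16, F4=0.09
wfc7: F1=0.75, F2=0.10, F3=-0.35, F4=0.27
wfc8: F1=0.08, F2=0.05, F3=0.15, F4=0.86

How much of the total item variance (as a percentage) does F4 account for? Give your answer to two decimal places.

SS loadings for F4 = (-0.02)² + 0.17² + (-0.24)² + 0.91² + 0.26² + 0.09² + 0.27² + 0.86² = 1.8032
With 8 standardized items, total variance = 8. Proportion = 1.8032/8 = 0.2254 → 22.54%.

22.54%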